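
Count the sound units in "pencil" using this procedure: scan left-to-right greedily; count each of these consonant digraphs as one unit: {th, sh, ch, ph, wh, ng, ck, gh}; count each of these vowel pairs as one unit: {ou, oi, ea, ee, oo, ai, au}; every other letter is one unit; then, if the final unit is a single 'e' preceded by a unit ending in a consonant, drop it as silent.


Word: "pencil" (6 letters)
Left-to-right scan:
  1. 'p' (letter)
  2. 'e' (letter)
  3. 'n' (letter)
  4. 'c' (letter)
  5. 'i' (letter)
  6. 'l' (letter)
Units from scan: 6
Sound units = 6 units


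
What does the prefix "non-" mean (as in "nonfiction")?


Prefix: non-
As in: nonfiction -> non- + fiction
Meaning = not


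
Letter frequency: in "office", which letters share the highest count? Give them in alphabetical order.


Word: "office"
Letter counts:
  'c': 1
  'e': 1
  'f': 2
  'i': 1
  'o': 1
Maximum count = 2
Most frequent = 'f' (2 times each)


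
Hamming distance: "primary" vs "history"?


Comparing character by character (same length = 7):
  Pos 0: 'p' vs 'h' !=
  Pos 1: 'r' vs 'i' !=
  Pos 2: 'i' vs 's' !=
  Pos 3: 'm' vs 't' !=
  Pos 4: 'a' vs 'o' !=
  Pos 5: 'r' vs 'r' =
  Pos 6: 'y' vs 'y' =
Hamming distance = 5


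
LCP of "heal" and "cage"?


Word 1: "heal"
Word 2: "cage"
Comparing from start:
  Pos 0: 'h' != 'c' (stop)
LCP = "" (length 0)


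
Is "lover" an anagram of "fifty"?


Word 1: "fifty" → sorted: ffity
Word 2: "lover" → sorted: elorv
Same letters? ffity != elorv
Anagram = No


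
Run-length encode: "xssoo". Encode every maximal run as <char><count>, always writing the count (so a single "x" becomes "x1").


String: "xssoo"
Scanning for consecutive runs:
  'x' x 1
  's' x 2
  'o' x 2
RLE = "x1s2o2"


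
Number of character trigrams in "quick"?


Word: "quick" (length 5)
Number of 3-grams = length - 3 + 1 = 5 - 3 + 1
= 3


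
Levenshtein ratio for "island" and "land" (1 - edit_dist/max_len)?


Word 1: "island" (length 6)
Word 2: "land" (length 4)
One optimal edit sequence:
  1. delete 'i'  (+1)
  2. delete 's'  (+1)
  3. keep 'l'
  4. keep 'a'
  5. keep 'n'
  6. keep 'd'
Edit distance = 2
Max length = max(6, 4) = 6
Similarity = 1 - 2/6
= 0.6667


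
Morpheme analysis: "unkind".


Word: "unkind"
Morphemes: un- | kind
Each morpheme carries meaning
= 2 morphemes


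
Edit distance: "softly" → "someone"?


Word 1: "softly" (length 6)
Word 2: "someone" (length 7)
One optimal edit sequence (insert/delete/substitute each cost 1):
  1. keep 's'
  2. keep 'o'
  3. insert 'm'  (+1)
  4. substitute 'f' -> 'e'  (+1)
  5. substitute 't' -> 'o'  (+1)
  6. substitute 'l' -> 'n'  (+1)
  7. substitute 'y' -> 'e'  (+1)
Total edit operations: 5
Edit distance = 5


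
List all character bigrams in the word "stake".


Word: "stake" (length 5)
Number of bigrams = 5 - 2 + 1 = 4
  Position 0: "st"
  Position 1: "ta"
  Position 2: "ak"
  Position 3: "ke"
Bigrams = "st", "ta", "ak", "ke"


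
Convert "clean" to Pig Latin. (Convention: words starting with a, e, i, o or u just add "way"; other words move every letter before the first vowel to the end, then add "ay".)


Word: "clean"
Starts with consonant(s) → move to end, add 'ay'
Consonant cluster: "cl"
Pig Latin = "eanclay"


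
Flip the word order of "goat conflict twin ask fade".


Original: "goat conflict twin ask fade"
Words (1..n): goat | conflict | twin | ask | fade
Reversed (n..1): fade | ask | twin | conflict | goat
Result = "fade ask twin conflict goat"


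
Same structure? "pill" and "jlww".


Pattern of "pill": [0, 1, 2, 2]
Pattern of "jlww": [0, 1, 2, 2]
Patterns match
Same pattern = Yes


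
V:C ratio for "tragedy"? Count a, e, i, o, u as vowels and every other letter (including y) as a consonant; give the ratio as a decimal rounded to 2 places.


Word: "tragedy"
Vowels (a,e,i,o,u): 2
Consonants: 5
Ratio = 2/5
= 0.40


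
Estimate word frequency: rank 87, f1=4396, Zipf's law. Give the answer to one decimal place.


Zipf's law: f(r) = f(1) / r
f(1) = 4396
f(87) = 4396 / 87
= 50.5 occurrences


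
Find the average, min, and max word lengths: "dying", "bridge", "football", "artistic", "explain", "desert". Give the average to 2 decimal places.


Lengths: "dying"=5, "bridge"=6, "football"=8, "artistic"=8, "explain"=7, "desert"=6
Sum = 40, Count = 6
Average = 40/6 = 6.67
= avg=6.67, min=5, max=8


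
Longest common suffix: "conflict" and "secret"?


Word 1: "conflict"
Word 2: "secret"
Comparing from end:
  Pos -1: 't' == 't'
  Pos -2: 'c' != 'e' (stop)
LCS = "t" (length 1)


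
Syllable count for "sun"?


Word: "sun"
Syllable breakdown: sun
Counting: 1 part
= 1 syllable


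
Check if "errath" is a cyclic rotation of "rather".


Word: "rather", Candidate: "errath"
Method: check if candidate is substring of word+word
"ratherrather" contains "errath"? Yes
Is rotation = Yes


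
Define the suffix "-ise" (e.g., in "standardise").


Suffix: -ise
Example: standardise = standard + -ise
Meaning = to make


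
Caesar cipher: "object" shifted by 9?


Word: "object"
Shift: 9
Each letter → (letter + shift) mod 26:
  'o' (14) + 9 = 23 → 'x'
  'b' (1) + 9 = 10 → 'k'
  'j' (9) + 9 = 18 → 's'
  'e' (4) + 9 = 13 → 'n'
  'c' (2) + 9 = 11 → 'l'
  't' (19) + 9 = 2 → 'c'
Result = "xksnlc"


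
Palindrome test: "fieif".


Word: "fieif"
Reversed: "fieif"
Forward == Backward? fieif == fieif
Palindrome = Yes


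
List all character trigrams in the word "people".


Word: "people" (length 6)
Number of trigrams = 6 - 3 + 1 = 4
  Position 0: "peo"
  Position 1: "eop"
  Position 2: "opl"
  Position 3: "ple"
Trigrams = "peo", "eop", "opl", "ple"


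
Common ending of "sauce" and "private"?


Word 1: "sauce"
Word 2: "private"
Comparing from end:
  Pos -1: 'e' == 'e'
  Pos -2: 'c' != 't' (stop)
LCS = "e" (length 1)


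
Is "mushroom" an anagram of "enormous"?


Word 1: "enormous" → sorted: emnoorsu
Word 2: "mushroom" → sorted: hmmoorsu
Same letters? emnoorsu != hmmoorsu
Anagram = No


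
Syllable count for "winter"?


Word: "winter"
Syllable breakdown: win · ter
Counting: 2 parts
= 2 syllables


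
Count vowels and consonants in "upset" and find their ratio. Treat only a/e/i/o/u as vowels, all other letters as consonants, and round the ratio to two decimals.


Word: "upset"
Vowels (a,e,i,o,u): 2
Consonants: 3
Ratio = 2/3
= 0.67


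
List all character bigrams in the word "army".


Word: "army" (length 4)
Number of bigrams = 4 - 2 + 1 = 3
  Position 0: "ar"
  Position 1: "rm"
  Position 2: "my"
Bigrams = "ar", "rm", "my"


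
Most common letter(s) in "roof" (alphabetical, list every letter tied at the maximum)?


Word: "roof"
Letter counts:
  'f': 1
  'o': 2
  'r': 1
Maximum count = 2
Most frequent = 'o' (2 times each)


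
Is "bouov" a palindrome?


Word: "bouov"
Reversed: "vouob"
Forward == Backward? bouov != vouob
Palindrome = No


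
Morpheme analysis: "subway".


Word: "subway"
Morphemes: sub- + way
Each morpheme carries meaning
= 2 morphemes


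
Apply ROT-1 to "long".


Word: "long"
Shift: 1
Each letter → (letter + shift) mod 26:
  'l' (11) + 1 = 12 → 'm'
  'o' (14) + 1 = 15 → 'p'
  'n' (13) + 1 = 14 → 'o'
  'g' (6) + 1 = 7 → 'h'
Result = "mpoh"


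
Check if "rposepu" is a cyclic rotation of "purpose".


Word: "purpose", Candidate: "rposepu"
Method: check if candidate is substring of word+word
"purposepurpose" contains "rposepu"? Yes
Is rotation = Yes


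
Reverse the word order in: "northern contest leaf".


Original: "northern contest leaf"
Words (1..n): northern | contest | leaf
Reversed (n..1): leaf | contest | northern
Result = "leaf contest northern"


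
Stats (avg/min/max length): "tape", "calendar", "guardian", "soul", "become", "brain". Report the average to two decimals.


Lengths: "tape"=4, "calendar"=8, "guardian"=8, "soul"=4, "become"=6, "brain"=5
Sum = 35, Count = 6
Average = 35/6 = 5.83
= avg=5.83, min=4, max=8


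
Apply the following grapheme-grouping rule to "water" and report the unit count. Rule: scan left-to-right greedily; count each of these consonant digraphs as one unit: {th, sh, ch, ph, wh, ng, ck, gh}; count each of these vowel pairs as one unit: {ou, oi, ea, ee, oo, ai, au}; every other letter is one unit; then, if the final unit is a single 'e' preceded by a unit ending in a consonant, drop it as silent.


Word: "water" (5 letters)
Left-to-right scan:
  [1] 'w' (letter)
  [2] 'a' (letter)
  [3] 't' (letter)
  [4] 'e' (letter)
  [5] 'r' (letter)
Units from scan: 5
Sound units = 5 units


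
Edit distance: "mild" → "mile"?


Word 1: "mild" (length 4)
Word 2: "mile" (length 4)
One optimal edit sequence (insert/delete/substitute each cost 1):
  1. keep 'm'
  2. keep 'i'
  3. keep 'l'
  4. substitute 'd' -> 'e'  (+1)
Total edit operations: 1
Edit distance = 1


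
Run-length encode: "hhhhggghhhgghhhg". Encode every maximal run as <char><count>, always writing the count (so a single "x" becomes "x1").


String: "hhhhggghhhgghhhg"
Scanning for consecutive runs:
  'h' x 4
  'g' x 3
  'h' x 3
  'g' x 2
  'h' x 3
  'g' x 1
RLE = "h4g3h3g2h3g1"


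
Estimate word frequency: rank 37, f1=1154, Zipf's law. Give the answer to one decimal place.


Zipf's law: f(r) = f(1) / r
f(1) = 1154
f(37) = 1154 / 37
= 31.2 occurrences


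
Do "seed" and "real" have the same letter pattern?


Pattern of "seed": [0, 1, 1, 2]
Pattern of "real": [0, 1, 2, 3]
Patterns do not match
Same pattern = No


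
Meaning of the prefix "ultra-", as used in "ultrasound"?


Prefix: ultra-
As in: ultrasound -> ultra- + sound
Meaning = beyond


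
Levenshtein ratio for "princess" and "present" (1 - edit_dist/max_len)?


Word 1: "princess" (length 8)
Word 2: "present" (length 7)
One optimal edit sequence:
  1. keep 'p'
  2. keep 'r'
  3. delete 'i'  (+1)
  4. substitute 'n' -> 'e'  (+1)
  5. substitute 'c' -> 's'  (+1)
  6. keep 'e'
  7. substitute 's' -> 'n'  (+1)
  8. substitute 's' -> 't'  (+1)
Edit distance = 5
Max length = max(8, 7) = 8
Similarity = 1 - 5/8
= 0.3750


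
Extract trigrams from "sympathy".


Word: "sympathy" (length 8)
Number of trigrams = 8 - 3 + 1 = 6
  Position 0: "sym"
  Position 1: "ymp"
  Position 2: "mpa"
  Position 3: "pat"
  Position 4: "ath"
  Position 5: "thy"
Trigrams = "sym", "ymp", "mpa", "pat", "ath", "thy"


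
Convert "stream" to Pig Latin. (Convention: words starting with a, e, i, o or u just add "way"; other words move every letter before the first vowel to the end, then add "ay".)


Word: "stream"
Starts with consonant(s) → move to end, add 'ay'
Consonant cluster: "str"
Pig Latin = "eamstray"


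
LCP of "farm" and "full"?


Word 1: "farm"
Word 2: "full"
Comparing from start:
  Pos 0: 'f' == 'f'
  Pos 1: 'a' != 'u' (stop)
LCP = "f" (length 1)


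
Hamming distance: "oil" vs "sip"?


Comparing character by character (same length = 3):
  Pos 0: 'o' vs 's' !=
  Pos 1: 'i' vs 'i' =
  Pos 2: 'l' vs 'p' !=
Hamming distance = 2


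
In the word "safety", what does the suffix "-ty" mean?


Suffix: -ty
As in: safety -> safe + -ty
Meaning = quality of


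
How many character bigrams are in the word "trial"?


Word: "trial" (length 5)
Number of 2-grams = length - 2 + 1 = 5 - 2 + 1
= 4


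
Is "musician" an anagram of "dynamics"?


Word 1: "dynamics" → sorted: acdimnsy
Word 2: "musician" → sorted: aciimnsu
Same letters? acdimnsy != aciimnsu
Anagram = No


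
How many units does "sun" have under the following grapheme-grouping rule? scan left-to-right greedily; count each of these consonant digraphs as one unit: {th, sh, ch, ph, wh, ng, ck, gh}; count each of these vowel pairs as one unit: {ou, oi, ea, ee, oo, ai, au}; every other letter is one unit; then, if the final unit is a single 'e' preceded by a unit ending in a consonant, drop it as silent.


Word: "sun" (3 letters)
Left-to-right scan:
  [1] 's' (letter)
  [2] 'u' (letter)
  [3] 'n' (letter)
Units from scan: 3
Sound units = 3 units


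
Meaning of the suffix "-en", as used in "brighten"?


Suffix: -en
As in: brighten -> bright + -en
Meaning = to make / become


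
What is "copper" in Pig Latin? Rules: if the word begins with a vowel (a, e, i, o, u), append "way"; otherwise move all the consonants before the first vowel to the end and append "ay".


Word: "copper"
Starts with consonant(s) → move to end, add 'ay'
Consonant cluster: "c"
Pig Latin = "oppercay"


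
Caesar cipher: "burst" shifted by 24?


Word: "burst"
Shift: 24
Each letter → (letter + shift) mod 26:
  'b' (1) + 24 = 25 → 'z'
  'u' (20) + 24 = 18 → 's'
  'r' (17) + 24 = 15 → 'p'
  's' (18) + 24 = 16 → 'q'
  't' (19) + 24 = 17 → 'r'
Result = "zspqr"


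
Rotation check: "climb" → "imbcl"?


Word: "climb", Candidate: "imbcl"
Method: check if candidate is substring of word+word
"climbclimb" contains "imbcl"? Yes
Is rotation = Yes


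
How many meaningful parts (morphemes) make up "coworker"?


Word: "coworker"
Morphemes: co- + work + -er
Each morpheme carries meaning
= 3 morphemes


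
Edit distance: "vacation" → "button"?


Word 1: "vacation" (length 8)
Word 2: "button" (length 6)
One optimal edit sequence (insert/delete/substitute each cost 1):
  1. delete 'v'  (+1)
  2. delete 'a'  (+1)
  3. substitute 'c' -> 'b'  (+1)
  4. substitute 'a' -> 'u'  (+1)
  5. keep 't'
  6. substitute 'i' -> 't'  (+1)
  7. keep 'o'
  8. keep 'n'
Total edit operations: 5
Edit distance = 5


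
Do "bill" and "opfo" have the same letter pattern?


Pattern of "bill": [0, 1, 2, 2]
Pattern of "opfo": [0, 1, 2, 0]
Patterns do not match
Same pattern = No


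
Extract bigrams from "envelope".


Word: "envelope" (length 8)
Number of bigrams = 8 - 2 + 1 = 7
  Position 0: "en"
  Position 1: "nv"
  Position 2: "ve"
  Position 3: "el"
  Position 4: "lo"
  Position 5: "op"
  Position 6: "pe"
Bigrams = "en", "nv", "ve", "el", "lo", "op", "pe"


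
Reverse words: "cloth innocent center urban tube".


Original: "cloth innocent center urban tube"
Words (1..n): cloth | innocent | center | urban | tube
Reversed (n..1): tube | urban | center | innocent | cloth
Result = "tube urban center innocent cloth"


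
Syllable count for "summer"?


Word: "summer"
Syllable breakdown: sum | mer
Counting: 2 parts
= 2 syllables


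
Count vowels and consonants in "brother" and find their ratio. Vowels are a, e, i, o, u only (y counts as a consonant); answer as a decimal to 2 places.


Word: "brother"
Vowels (a,e,i,o,u): 2
Consonants: 5
Ratio = 2/5
= 0.40


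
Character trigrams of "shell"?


Word: "shell" (length 5)
Number of trigrams = 5 - 3 + 1 = 3
  Position 0: "she"
  Position 1: "hel"
  Position 2: "ell"
Trigrams = "she", "hel", "ell"


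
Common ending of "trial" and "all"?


Word 1: "trial"
Word 2: "all"
Comparing from end:
  Pos -1: 'l' == 'l'
  Pos -2: 'a' != 'l' (stop)
LCS = "l" (length 1)


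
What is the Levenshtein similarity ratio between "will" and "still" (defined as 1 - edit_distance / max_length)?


Word 1: "will" (length 4)
Word 2: "still" (length 5)
One optimal edit sequence:
  1. insert 's'  (+1)
  2. substitute 'w' -> 't'  (+1)
  3. keep 'i'
  4. keep 'l'
  5. keep 'l'
Edit distance = 2
Max length = max(4, 5) = 5
Similarity = 1 - 2/5
= 0.6000


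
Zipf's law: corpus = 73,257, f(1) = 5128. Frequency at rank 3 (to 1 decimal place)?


Zipf's law: f(r) = f(1) / r
f(1) = 5128
f(3) = 5128 / 3
= 1709.3 occurrences


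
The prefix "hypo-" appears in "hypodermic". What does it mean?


Prefix: hypo-
Example: hypodermic (hypo- + dermic)
Meaning = under / below normal


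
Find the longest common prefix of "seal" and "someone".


Word 1: "seal"
Word 2: "someone"
Comparing from start:
  Pos 0: 's' == 's'
  Pos 1: 'e' != 'o' (stop)
LCP = "s" (length 1)


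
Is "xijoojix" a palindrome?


Word: "xijoojix"
Reversed: "xijoojix"
Forward == Backward? xijoojix == xijoojix
Palindrome = Yes


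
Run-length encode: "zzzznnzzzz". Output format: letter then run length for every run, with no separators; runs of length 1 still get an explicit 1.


String: "zzzznnzzzz"
Scanning for consecutive runs:
  'z' x 4
  'n' x 2
  'z' x 4
RLE = "z4n2z4"


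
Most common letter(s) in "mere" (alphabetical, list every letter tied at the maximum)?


Word: "mere"
Letter counts:
  'e': 2
  'm': 1
  'r': 1
Maximum count = 2
Most frequent = 'e' (2 times each)


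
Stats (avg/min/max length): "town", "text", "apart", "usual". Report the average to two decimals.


Lengths: "town"=4, "text"=4, "apart"=5, "usual"=5
Sum = 18, Count = 4
Average = 18/4 = 4.50
= avg=4.50, min=4, max=5


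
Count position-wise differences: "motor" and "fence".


Comparing character by character (same length = 5):
  Pos 0: 'm' vs 'f' !=
  Pos 1: 'o' vs 'e' !=
  Pos 2: 't' vs 'n' !=
  Pos 3: 'o' vs 'c' !=
  Pos 4: 'r' vs 'e' !=
Hamming distance = 5


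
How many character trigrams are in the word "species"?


Word: "species" (length 7)
Number of 3-grams = length - 3 + 1 = 7 - 3 + 1
= 5


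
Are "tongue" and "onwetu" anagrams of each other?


Word 1: "tongue" → sorted: egnotu
Word 2: "onwetu" → sorted: enotuw
Same letters? egnotu != enotuw
Anagram = No


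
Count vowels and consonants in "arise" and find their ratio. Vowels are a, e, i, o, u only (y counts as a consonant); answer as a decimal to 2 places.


Word: "arise"
Vowels (a,e,i,o,u): 3
Consonants: 2
Ratio = 3/2
= 1.50


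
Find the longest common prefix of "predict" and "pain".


Word 1: "predict"
Word 2: "pain"
Comparing from start:
  Pos 0: 'p' == 'p'
  Pos 1: 'r' != 'a' (stop)
LCP = "p" (length 1)


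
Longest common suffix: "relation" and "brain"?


Word 1: "relation"
Word 2: "brain"
Comparing from end:
  Pos -1: 'n' == 'n'
  Pos -2: 'o' != 'i' (stop)
LCS = "n" (length 1)


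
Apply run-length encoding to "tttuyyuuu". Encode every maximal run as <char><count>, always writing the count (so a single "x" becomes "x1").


String: "tttuyyuuu"
Scanning for consecutive runs:
  't' x 3
  'u' x 1
  'y' x 2
  'u' x 3
RLE = "t3u1y2u3"


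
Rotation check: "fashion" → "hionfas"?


Word: "fashion", Candidate: "hionfas"
Method: check if candidate is substring of word+word
"fashionfashion" contains "hionfas"? Yes
Is rotation = Yes


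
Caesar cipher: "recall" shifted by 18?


Word: "recall"
Shift: 18
Each letter → (letter + shift) mod 26:
  'r' (17) + 18 = 9 → 'j'
  'e' (4) + 18 = 22 → 'w'
  'c' (2) + 18 = 20 → 'u'
  'a' (0) + 18 = 18 → 's'
  'l' (11) + 18 = 3 → 'd'
  'l' (11) + 18 = 3 → 'd'
Result = "jwusdd"


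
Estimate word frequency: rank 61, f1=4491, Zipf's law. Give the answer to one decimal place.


Zipf's law: f(r) = f(1) / r
f(1) = 4491
f(61) = 4491 / 61
= 73.6 occurrences


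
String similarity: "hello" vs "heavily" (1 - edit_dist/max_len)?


Word 1: "hello" (length 5)
Word 2: "heavily" (length 7)
One optimal edit sequence:
  1. keep 'h'
  2. keep 'e'
  3. insert 'a'  (+1)
  4. insert 'v'  (+1)
  5. substitute 'l' -> 'i'  (+1)
  6. keep 'l'
  7. substitute 'o' -> 'y'  (+1)
Edit distance = 4
Max length = max(5, 7) = 7
Similarity = 1 - 4/7
= 0.4286


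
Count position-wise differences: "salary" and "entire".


Comparing character by character (same length = 6):
  Pos 0: 's' vs 'e' !=
  Pos 1: 'a' vs 'n' !=
  Pos 2: 'l' vs 't' !=
  Pos 3: 'a' vs 'i' !=
  Pos 4: 'r' vs 'r' =
  Pos 5: 'y' vs 'e' !=
Hamming distance = 5


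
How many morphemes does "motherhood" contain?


Word: "motherhood"
Morphemes: mother | -hood
Each morpheme carries meaning
= 2 morphemes


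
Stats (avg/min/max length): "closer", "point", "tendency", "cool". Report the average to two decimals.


Lengths: "closer"=6, "point"=5, "tendency"=8, "cool"=4
Sum = 23, Count = 4
Average = 23/4 = 5.75
= avg=5.75, min=4, max=8


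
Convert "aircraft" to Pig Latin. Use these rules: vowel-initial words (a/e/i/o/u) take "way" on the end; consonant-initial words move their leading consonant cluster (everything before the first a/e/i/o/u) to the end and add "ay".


Word: "aircraft"
Starts with vowel → add 'way'
Pig Latin = "aircraftway"


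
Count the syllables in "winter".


Word: "winter"
Syllable breakdown: win-ter
Counting: 2 parts
= 2 syllables


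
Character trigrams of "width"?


Word: "width" (length 5)
Number of trigrams = 5 - 3 + 1 = 3
  Position 0: "wid"
  Position 1: "idt"
  Position 2: "dth"
Trigrams = "wid", "idt", "dth"


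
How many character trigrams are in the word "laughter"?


Word: "laughter" (length 8)
Number of 3-grams = length - 3 + 1 = 8 - 3 + 1
= 6


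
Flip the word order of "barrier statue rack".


Original: "barrier statue rack"
Words (1..n): barrier | statue | rack
Reversed (n..1): rack | statue | barrier
Result = "rack statue barrier"


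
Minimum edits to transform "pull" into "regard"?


Word 1: "pull" (length 4)
Word 2: "regard" (length 6)
One optimal edit sequence (insert/delete/substitute each cost 1):
  1. insert 'r'  (+1)
  2. insert 'e'  (+1)
  3. substitute 'p' -> 'g'  (+1)
  4. substitute 'u' -> 'a'  (+1)
  5. substitute 'l' -> 'r'  (+1)
  6. substitute 'l' -> 'd'  (+1)
Total edit operations: 6
Edit distance = 6


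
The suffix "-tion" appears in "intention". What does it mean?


Suffix: -tion
As in: intention -> intend + -tion, with a spelling change
Meaning = act or process


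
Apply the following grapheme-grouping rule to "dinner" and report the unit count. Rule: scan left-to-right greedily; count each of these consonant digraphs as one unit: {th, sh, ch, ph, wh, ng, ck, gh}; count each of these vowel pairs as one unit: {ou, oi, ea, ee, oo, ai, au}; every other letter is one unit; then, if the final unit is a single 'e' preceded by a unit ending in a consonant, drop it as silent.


Word: "dinner" (6 letters)
Left-to-right scan:
  [1] 'd' (letter)
  [2] 'i' (letter)
  [3] 'n' (letter)
  [4] 'n' (letter)
  [5] 'e' (letter)
  [6] 'r' (letter)
Units from scan: 6
Sound units = 6 units


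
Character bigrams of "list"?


Word: "list" (length 4)
Number of bigrams = 4 - 2 + 1 = 3
  Position 0: "li"
  Position 1: "is"
  Position 2: "st"
Bigrams = "li", "is", "st"


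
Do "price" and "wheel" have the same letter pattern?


Pattern of "price": [0, 1, 2, 3, 4]
Pattern of "wheel": [0, 1, 2, 2, 3]
Patterns do not match
Same pattern = No


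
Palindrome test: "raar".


Word: "raar"
Reversed: "raar"
Forward == Backward? raar == raar
Palindrome = Yes


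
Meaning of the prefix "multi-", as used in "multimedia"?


Prefix: multi-
Example: multimedia (multi- + media)
Meaning = many


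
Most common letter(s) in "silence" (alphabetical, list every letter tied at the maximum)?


Word: "silence"
Letter counts:
  'c': 1
  'e': 2
  'i': 1
  'l': 1
  'n': 1
  's': 1
Maximum count = 2
Most frequent = 'e' (2 times each)


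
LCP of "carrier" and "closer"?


Word 1: "carrier"
Word 2: "closer"
Comparing from start:
  Pos 0: 'c' == 'c'
  Pos 1: 'a' != 'l' (stop)
LCP = "c" (length 1)


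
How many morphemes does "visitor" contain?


Word: "visitor"
Morphemes: visit | -or
Each morpheme carries meaning
= 2 morphemes


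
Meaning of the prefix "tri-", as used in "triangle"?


Prefix: tri-
As in: triangle -> tri- + angle
Meaning = three


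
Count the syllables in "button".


Word: "button"
Syllable breakdown: but-ton
Counting: 2 parts
= 2 syllables


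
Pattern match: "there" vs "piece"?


Pattern of "there": [0, 1, 2, 3, 2]
Pattern of "piece": [0, 1, 2, 3, 2]
Patterns match
Same pattern = Yes


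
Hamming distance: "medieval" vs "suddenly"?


Comparing character by character (same length = 8):
  Pos 0: 'm' vs 's' !=
  Pos 1: 'e' vs 'u' !=
  Pos 2: 'd' vs 'd' =
  Pos 3: 'i' vs 'd' !=
  Pos 4: 'e' vs 'e' =
  Pos 5: 'v' vs 'n' !=
  Pos 6: 'a' vs 'l' !=
  Pos 7: 'l' vs 'y' !=
Hamming distance = 6


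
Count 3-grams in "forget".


Word: "forget" (length 6)
Number of 3-grams = length - 3 + 1 = 6 - 3 + 1
= 4


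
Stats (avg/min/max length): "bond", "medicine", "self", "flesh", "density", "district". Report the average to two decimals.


Lengths: "bond"=4, "medicine"=8, "self"=4, "flesh"=5, "density"=7, "district"=8
Sum = 36, Count = 6
Average = 36/6 = 6.00
= avg=6.00, min=4, max=8


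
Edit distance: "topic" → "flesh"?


Word 1: "topic" (length 5)
Word 2: "flesh" (length 5)
One optimal edit sequence (insert/delete/substitute each cost 1):
  1. substitute 't' -> 'f'  (+1)
  2. substitute 'o' -> 'l'  (+1)
  3. substitute 'p' -> 'e'  (+1)
  4. substitute 'i' -> 's'  (+1)
  5. substitute 'c' -> 'h'  (+1)
Total edit operations: 5
Edit distance = 5


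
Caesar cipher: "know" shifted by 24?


Word: "know"
Shift: 24
Each letter → (letter + shift) mod 26:
  'k' (10) + 24 = 8 → 'i'
  'n' (13) + 24 = 11 → 'l'
  'o' (14) + 24 = 12 → 'm'
  'w' (22) + 24 = 20 → 'u'
Result = "ilmu"


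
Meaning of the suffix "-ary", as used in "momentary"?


Suffix: -ary
Example: momentary (moment + -ary)
Meaning = relating to


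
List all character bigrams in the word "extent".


Word: "extent" (length 6)
Number of bigrams = 6 - 2 + 1 = 5
  Position 0: "ex"
  Position 1: "xt"
  Position 2: "te"
  Position 3: "en"
  Position 4: "nt"
Bigrams = "ex", "xt", "te", "en", "nt"


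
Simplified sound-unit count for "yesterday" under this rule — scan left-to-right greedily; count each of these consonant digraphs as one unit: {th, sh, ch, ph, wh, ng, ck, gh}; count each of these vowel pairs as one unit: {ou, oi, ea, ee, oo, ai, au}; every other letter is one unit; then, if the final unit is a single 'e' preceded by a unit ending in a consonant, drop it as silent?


Word: "yesterday" (9 letters)
Left-to-right scan:
  1. 'y' (letter)
  2. 'e' (letter)
  3. 's' (letter)
  4. 't' (letter)
  5. 'e' (letter)
  6. 'r' (letter)
  7. 'd' (letter)
  8. 'a' (letter)
  9. 'y' (letter)
Units from scan: 9
Sound units = 9 units


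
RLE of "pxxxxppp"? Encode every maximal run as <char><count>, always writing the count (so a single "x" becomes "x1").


String: "pxxxxppp"
Scanning for consecutive runs:
  'p' x 1
  'x' x 4
  'p' x 3
RLE = "p1x4p3"


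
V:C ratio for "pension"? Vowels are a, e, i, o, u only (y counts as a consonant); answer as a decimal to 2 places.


Word: "pension"
Vowels (a,e,i,o,u): 3
Consonants: 4
Ratio = 3/4
= 0.75


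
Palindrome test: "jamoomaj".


Word: "jamoomaj"
Reversed: "jamoomaj"
Forward == Backward? jamoomaj == jamoomaj
Palindrome = Yes


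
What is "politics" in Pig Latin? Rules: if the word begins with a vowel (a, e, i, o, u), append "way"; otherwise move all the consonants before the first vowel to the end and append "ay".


Word: "politics"
Starts with consonant(s) → move to end, add 'ay'
Consonant cluster: "p"
Pig Latin = "oliticspay"


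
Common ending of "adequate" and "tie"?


Word 1: "adequate"
Word 2: "tie"
Comparing from end:
  Pos -1: 'e' == 'e'
  Pos -2: 't' != 'i' (stop)
LCS = "e" (length 1)


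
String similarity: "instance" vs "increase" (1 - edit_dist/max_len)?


Word 1: "instance" (length 8)
Word 2: "increase" (length 8)
One optimal edit sequence:
  1. keep 'i'
  2. keep 'n'
  3. substitute 's' -> 'c'  (+1)
  4. substitute 't' -> 'r'  (+1)
  5. substitute 'a' -> 'e'  (+1)
  6. substitute 'n' -> 'a'  (+1)
  7. substitute 'c' -> 's'  (+1)
  8. keep 'e'
Edit distance = 5
Max length = max(8, 8) = 8
Similarity = 1 - 5/8
= 0.3750


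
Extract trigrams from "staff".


Word: "staff" (length 5)
Number of trigrams = 5 - 3 + 1 = 3
  Position 0: "sta"
  Position 1: "taf"
  Position 2: "aff"
Trigrams = "sta", "taf", "aff"


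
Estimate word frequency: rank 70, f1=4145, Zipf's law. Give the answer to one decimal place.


Zipf's law: f(r) = f(1) / r
f(1) = 4145
f(70) = 4145 / 70
= 59.2 occurrences


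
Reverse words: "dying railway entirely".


Original: "dying railway entirely"
Words (1..n): dying | railway | entirely
Reversed (n..1): entirely | railway | dying
Result = "entirely railway dying"


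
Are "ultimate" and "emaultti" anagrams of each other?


Word 1: "ultimate" → sorted: aeilmttu
Word 2: "emaultti" → sorted: aeilmttu
Same letters? aeilmttu == aeilmttu
Anagram = Yes


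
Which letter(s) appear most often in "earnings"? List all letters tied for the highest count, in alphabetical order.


Word: "earnings"
Letter counts:
  'a': 1
  'e': 1
  'g': 1
  'i': 1
  'n': 2
  'r': 1
  's': 1
Maximum count = 2
Most frequent = 'n' (2 times each)


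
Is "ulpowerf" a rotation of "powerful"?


Word: "powerful", Candidate: "ulpowerf"
Method: check if candidate is substring of word+word
"powerfulpowerful" contains "ulpowerf"? Yes
Is rotation = Yes


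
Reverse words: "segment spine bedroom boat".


Original: "segment spine bedroom boat"
Words (1..n): segment | spine | bedroom | boat
Reversed (n..1): boat | bedroom | spine | segment
Result = "boat bedroom spine segment"


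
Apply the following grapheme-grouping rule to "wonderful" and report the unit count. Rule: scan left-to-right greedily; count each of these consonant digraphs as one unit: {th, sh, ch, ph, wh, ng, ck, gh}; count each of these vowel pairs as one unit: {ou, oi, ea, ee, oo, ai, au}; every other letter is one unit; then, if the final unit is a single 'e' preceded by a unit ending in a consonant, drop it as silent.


Word: "wonderful" (9 letters)
Left-to-right scan:
  [1] 'w' (letter)
  [2] 'o' (letter)
  [3] 'n' (letter)
  [4] 'd' (letter)
  [5] 'e' (letter)
  [6] 'r' (letter)
  [7] 'f' (letter)
  [8] 'u' (letter)
  [9] 'l' (letter)
Units from scan: 9
Sound units = 9 units


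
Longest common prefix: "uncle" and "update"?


Word 1: "uncle"
Word 2: "update"
Comparing from start:
  Pos 0: 'u' == 'u'
  Pos 1: 'n' != 'p' (stop)
LCP = "u" (length 1)


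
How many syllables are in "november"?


Word: "november"
Syllable breakdown: no / vem / ber
Counting: 3 parts
= 3 syllables


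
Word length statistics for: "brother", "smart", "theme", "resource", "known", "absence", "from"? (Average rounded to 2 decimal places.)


Lengths: "brother"=7, "smart"=5, "theme"=5, "resource"=8, "known"=5, "absence"=7, "from"=4
Sum = 41, Count = 7
Average = 41/7 = 5.86
= avg=5.86, min=4, max=8


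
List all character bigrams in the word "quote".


Word: "quote" (length 5)
Number of bigrams = 5 - 2 + 1 = 4
  Position 0: "qu"
  Position 1: "uo"
  Position 2: "ot"
  Position 3: "te"
Bigrams = "qu", "uo", "ot", "te"


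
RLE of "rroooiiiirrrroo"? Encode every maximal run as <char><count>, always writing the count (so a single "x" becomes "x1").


String: "rroooiiiirrrroo"
Scanning for consecutive runs:
  'r' x 2
  'o' x 3
  'i' x 4
  'r' x 4
  'o' x 2
RLE = "r2o3i4r4o2"


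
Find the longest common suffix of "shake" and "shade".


Word 1: "shake"
Word 2: "shade"
Comparing from end:
  Pos -1: 'e' == 'e'
  Pos -2: 'k' != 'd' (stop)
LCS = "e" (length 1)


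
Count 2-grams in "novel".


Word: "novel" (length 5)
Number of 2-grams = length - 2 + 1 = 5 - 2 + 1
= 4


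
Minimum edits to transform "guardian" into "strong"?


Word 1: "guardian" (length 8)
Word 2: "strong" (length 6)
One optimal edit sequence (insert/delete/substitute each cost 1):
  1. delete 'g'  (+1)
  2. substitute 'u' -> 's'  (+1)
  3. substitute 'a' -> 't'  (+1)
  4. keep 'r'
  5. delete 'd'  (+1)
  6. substitute 'i' -> 'o'  (+1)
  7. substitute 'a' -> 'n'  (+1)
  8. substitute 'n' -> 'g'  (+1)
Total edit operations: 7
Edit distance = 7


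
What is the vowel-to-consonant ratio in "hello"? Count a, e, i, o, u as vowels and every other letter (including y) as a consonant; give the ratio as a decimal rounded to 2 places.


Word: "hello"
Vowels (a,e,i,o,u): 2
Consonants: 3
Ratio = 2/3
= 0.67


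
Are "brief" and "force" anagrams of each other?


Word 1: "brief" → sorted: befir
Word 2: "force" → sorted: cefor
Same letters? befir != cefor
Anagram = No


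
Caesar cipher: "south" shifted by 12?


Word: "south"
Shift: 12
Each letter → (letter + shift) mod 26:
  's' (18) + 12 = 4 → 'e'
  'o' (14) + 12 = 0 → 'a'
  'u' (20) + 12 = 6 → 'g'
  't' (19) + 12 = 5 → 'f'
  'h' (7) + 12 = 19 → 't'
Result = "eagft"


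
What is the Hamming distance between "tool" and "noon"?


Comparing character by character (same length = 4):
  Pos 0: 't' vs 'n' !=
  Pos 1: 'o' vs 'o' =
  Pos 2: 'o' vs 'o' =
  Pos 3: 'l' vs 'n' !=
Hamming distance = 2


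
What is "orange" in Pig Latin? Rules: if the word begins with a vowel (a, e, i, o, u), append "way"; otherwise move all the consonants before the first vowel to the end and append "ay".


Word: "orange"
Starts with vowel → add 'way'
Pig Latin = "orangeway"


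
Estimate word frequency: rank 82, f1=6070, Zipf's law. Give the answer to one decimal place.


Zipf's law: f(r) = f(1) / r
f(1) = 6070
f(82) = 6070 / 82
= 74.0 occurrences


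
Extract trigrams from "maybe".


Word: "maybe" (length 5)
Number of trigrams = 5 - 3 + 1 = 3
  Position 0: "may"
  Position 1: "ayb"
  Position 2: "ybe"
Trigrams = "may", "ayb", "ybe"


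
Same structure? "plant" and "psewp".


Pattern of "plant": [0, 1, 2, 3, 4]
Pattern of "psewp": [0, 1, 2, 3, 0]
Patterns do not match
Same pattern = No


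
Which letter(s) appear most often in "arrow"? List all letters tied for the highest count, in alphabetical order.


Word: "arrow"
Letter counts:
  'a': 1
  'o': 1
  'r': 2
  'w': 1
Maximum count = 2
Most frequent = 'r' (2 times each)


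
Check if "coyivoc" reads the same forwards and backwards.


Word: "coyivoc"
Reversed: "coviyoc"
Forward == Backward? coyivoc != coviyoc
Palindrome = No


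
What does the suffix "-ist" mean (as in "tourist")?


Suffix: -ist
Example: tourist = tour + -ist
Meaning = one who practices


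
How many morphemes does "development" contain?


Word: "development"
Morphemes: develop + -ment
Each morpheme carries meaning
= 2 morphemes


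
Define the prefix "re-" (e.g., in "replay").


Prefix: re-
As in: replay -> re- + play
Meaning = again


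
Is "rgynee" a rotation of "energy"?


Word: "energy", Candidate: "rgynee"
Method: check if candidate is substring of word+word
"energyenergy" contains "rgynee"? No
Is rotation = No


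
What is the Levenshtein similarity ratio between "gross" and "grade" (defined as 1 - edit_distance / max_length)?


Word 1: "gross" (length 5)
Word 2: "grade" (length 5)
One optimal edit sequence:
  1. keep 'g'
  2. keep 'r'
  3. substitute 'o' -> 'a'  (+1)
  4. substitute 's' -> 'd'  (+1)
  5. substitute 's' -> 'e'  (+1)
Edit distance = 3
Max length = max(5, 5) = 5
Similarity = 1 - 3/5
= 0.4000


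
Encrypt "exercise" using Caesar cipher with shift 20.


Word: "exercise"
Shift: 20
Each letter → (letter + shift) mod 26:
  'e' (4) + 20 = 24 → 'y'
  'x' (23) + 20 = 17 → 'r'
  'e' (4) + 20 = 24 → 'y'
  'r' (17) + 20 = 11 → 'l'
  'c' (2) + 20 = 22 → 'w'
  'i' (8) + 20 = 2 → 'c'
  's' (18) + 20 = 12 → 'm'
  'e' (4) + 20 = 24 → 'y'
Result = "yrylwcmy"


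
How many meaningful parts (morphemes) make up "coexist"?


Word: "coexist"
Morphemes: co- | exist
Each morpheme carries meaning
= 2 morphemes


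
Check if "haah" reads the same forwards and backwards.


Word: "haah"
Reversed: "haah"
Forward == Backward? haah == haah
Palindrome = Yes


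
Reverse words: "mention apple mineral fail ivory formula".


Original: "mention apple mineral fail ivory formula"
Words (1..n): mention | apple | mineral | fail | ivory | formula
Reversed (n..1): formula | ivory | fail | mineral | apple | mention
Result = "formula ivory fail mineral apple mention"


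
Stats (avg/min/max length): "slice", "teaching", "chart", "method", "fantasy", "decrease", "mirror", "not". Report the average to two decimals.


Lengths: "slice"=5, "teaching"=8, "chart"=5, "method"=6, "fantasy"=7, "decrease"=8, "mirror"=6, "not"=3
Sum = 48, Count = 8
Average = 48/8 = 6.00
= avg=6.00, min=3, max=8


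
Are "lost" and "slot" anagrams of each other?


Word 1: "lost" → sorted: lost
Word 2: "slot" → sorted: lost
Same letters? lost == lost
Anagram = Yes


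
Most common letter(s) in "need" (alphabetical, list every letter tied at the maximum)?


Word: "need"
Letter counts:
  'd': 1
  'e': 2
  'n': 1
Maximum count = 2
Most frequent = 'e' (2 times each)


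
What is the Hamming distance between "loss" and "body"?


Comparing character by character (same length = 4):
  Pos 0: 'l' vs 'b' !=
  Pos 1: 'o' vs 'o' =
  Pos 2: 's' vs 'd' !=
  Pos 3: 's' vs 'y' !=
Hamming distance = 3


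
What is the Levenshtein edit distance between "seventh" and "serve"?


Word 1: "seventh" (length 7)
Word 2: "serve" (length 5)
One optimal edit sequence (insert/delete/substitute each cost 1):
  1. keep 's'
  2. keep 'e'
  3. insert 'r'  (+1)
  4. keep 'v'
  5. keep 'e'
  6. delete 'n'  (+1)
  7. delete 't'  (+1)
  8. delete 'h'  (+1)
Total edit operations: 4
Edit distance = 4


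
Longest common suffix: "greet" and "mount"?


Word 1: "greet"
Word 2: "mount"
Comparing from end:
  Pos -1: 't' == 't'
  Pos -2: 'e' != 'n' (stop)
LCS = "t" (length 1)


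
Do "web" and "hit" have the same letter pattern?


Pattern of "web": [0, 1, 2]
Pattern of "hit": [0, 1, 2]
Patterns match
Same pattern = Yes


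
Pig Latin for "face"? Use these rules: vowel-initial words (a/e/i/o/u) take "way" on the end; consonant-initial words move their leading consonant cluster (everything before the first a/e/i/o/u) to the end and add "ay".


Word: "face"
Starts with consonant(s) → move to end, add 'ay'
Consonant cluster: "f"
Pig Latin = "acefay"


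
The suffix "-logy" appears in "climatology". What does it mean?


Suffix: -logy
Example: climatology = climate + -logy, with a spelling change
Meaning = study of


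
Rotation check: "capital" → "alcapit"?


Word: "capital", Candidate: "alcapit"
Method: check if candidate is substring of word+word
"capitalcapital" contains "alcapit"? Yes
Is rotation = Yes


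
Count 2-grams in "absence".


Word: "absence" (length 7)
Number of 2-grams = length - 2 + 1 = 7 - 2 + 1
= 6


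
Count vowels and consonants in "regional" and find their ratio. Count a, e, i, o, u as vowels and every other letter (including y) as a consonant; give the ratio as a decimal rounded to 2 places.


Word: "regional"
Vowels (a,e,i,o,u): 4
Consonants: 4
Ratio = 4/4
= 1.00


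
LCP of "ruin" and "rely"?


Word 1: "ruin"
Word 2: "rely"
Comparing from start:
  Pos 0: 'r' == 'r'
  Pos 1: 'u' != 'e' (stop)
LCP = "r" (length 1)


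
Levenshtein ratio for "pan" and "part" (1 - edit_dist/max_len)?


Word 1: "pan" (length 3)
Word 2: "part" (length 4)
One optimal edit sequence:
  1. keep 'p'
  2. keep 'a'
  3. insert 'r'  (+1)
  4. substitute 'n' -> 't'  (+1)
Edit distance = 2
Max length = max(3, 4) = 4
Similarity = 1 - 2/4
= 0.5000


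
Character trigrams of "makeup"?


Word: "makeup" (length 6)
Number of trigrams = 6 - 3 + 1 = 4
  Position 0: "mak"
  Position 1: "ake"
  Position 2: "keu"
  Position 3: "eup"
Trigrams = "mak", "ake", "keu", "eup"


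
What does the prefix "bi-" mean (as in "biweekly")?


Prefix: bi-
Example: biweekly = bi- + weekly
Meaning = two


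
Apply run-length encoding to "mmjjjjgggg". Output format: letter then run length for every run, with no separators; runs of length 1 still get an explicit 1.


String: "mmjjjjgggg"
Scanning for consecutive runs:
  'm' x 2
  'j' x 4
  'g' x 4
RLE = "m2j4g4"


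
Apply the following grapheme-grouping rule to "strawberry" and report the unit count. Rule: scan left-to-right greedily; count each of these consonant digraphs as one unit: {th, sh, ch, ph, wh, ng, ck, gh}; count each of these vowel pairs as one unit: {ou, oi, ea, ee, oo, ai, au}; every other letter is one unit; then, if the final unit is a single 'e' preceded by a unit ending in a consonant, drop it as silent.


Word: "strawberry" (10 letters)
Left-to-right scan:
  (1) 's' (letter)
  (2) 't' (letter)
  (3) 'r' (letter)
  (4) 'a' (letter)
  (5) 'w' (letter)
  (6) 'b' (letter)
  (7) 'e' (letter)
  (8) 'r' (letter)
  (9) 'r' (letter)
  (10) 'y' (letter)
Units from scan: 10
Sound units = 10 units
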